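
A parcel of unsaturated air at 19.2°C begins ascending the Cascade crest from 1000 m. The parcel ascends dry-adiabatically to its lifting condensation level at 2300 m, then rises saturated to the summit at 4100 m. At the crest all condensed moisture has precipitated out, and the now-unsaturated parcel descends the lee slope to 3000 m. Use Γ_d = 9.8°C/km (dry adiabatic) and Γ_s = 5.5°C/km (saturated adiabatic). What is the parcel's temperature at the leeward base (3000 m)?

1000 → 2300 m (dry, 9.8°C/km): ΔT = -9.8 × 1.3 = -12.74°C → T = 6.46°C
2300 → 4100 m (saturated, 5.5°C/km): ΔT = -5.5 × 1.8 = -9.9°C → T = -3.44°C
4100 → 3000 m (dry descent, 9.8°C/km): ΔT = +9.8 × 1.1 = +10.78°C → T = 7.34°C

7.34°C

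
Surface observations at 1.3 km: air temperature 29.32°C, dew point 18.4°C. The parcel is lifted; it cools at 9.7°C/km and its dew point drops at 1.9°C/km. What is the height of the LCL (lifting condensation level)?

2.7 km

T and T_d converge at 9.7 − 1.9 = 7.8°C per km
Height above start = (29.32 − 18.4) / 7.8 = 1.4 km
LCL altitude = 1300 m + 1400 m = 2700 m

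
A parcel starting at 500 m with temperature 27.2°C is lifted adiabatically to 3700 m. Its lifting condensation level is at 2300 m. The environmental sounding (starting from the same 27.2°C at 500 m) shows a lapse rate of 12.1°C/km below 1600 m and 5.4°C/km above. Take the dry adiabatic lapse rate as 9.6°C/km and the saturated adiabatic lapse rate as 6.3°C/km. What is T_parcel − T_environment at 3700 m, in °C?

Parcel:
  From 500 m to 2300 m (dry): cools by 9.6 × 1.8 = 17.28°C, giving 9.92°C.
  From 2300 m to 3700 m (saturated): cools by 6.3 × 1.4 = 8.82°C, giving 1.1°C.
Environment:
  From 500 m to 1600 m (environment, lower layer): cools by 12.1 × 1.1 = 13.31°C, giving 13.89°C.
  From 1600 m to 3700 m (environment, upper layer): cools by 5.4 × 2.1 = 11.34°C, giving 2.55°C.
T_parcel − T_env = 1.1 − 2.55 = -1.45°C

-1.45°C (parcel cooler than environment)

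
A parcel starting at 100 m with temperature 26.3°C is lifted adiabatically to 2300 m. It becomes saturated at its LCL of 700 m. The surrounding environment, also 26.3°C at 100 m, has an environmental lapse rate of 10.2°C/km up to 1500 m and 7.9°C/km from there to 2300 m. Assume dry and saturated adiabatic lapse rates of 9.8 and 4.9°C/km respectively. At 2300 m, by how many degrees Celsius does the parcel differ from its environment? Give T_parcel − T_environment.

+6.88°C (parcel warmer than environment)

Parcel:
  100 → 700 m (dry, 9.8°C/km): ΔT = -9.8 × 0.6 = -5.88°C → T = 20.42°C
  700 → 2300 m (saturated, 4.9°C/km): ΔT = -4.9 × 1.6 = -7.84°C → T = 12.58°C
Environment:
  100 → 1500 m (environment, lower layer, 10.2°C/km): ΔT = -10.2 × 1.4 = -14.28°C → T = 12.02°C
  1500 → 2300 m (environment, upper layer, 7.9°C/km): ΔT = -7.9 × 0.8 = -6.32°C → T = 5.7°C
T_parcel − T_env = 12.58 − 5.7 = +6.88°C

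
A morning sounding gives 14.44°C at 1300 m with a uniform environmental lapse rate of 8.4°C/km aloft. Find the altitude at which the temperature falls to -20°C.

5400 m

Height above start = (14.44 − (-20)) / 8.4 = 4.1 km
Altitude = 1300 m + 4100 m = 5400 m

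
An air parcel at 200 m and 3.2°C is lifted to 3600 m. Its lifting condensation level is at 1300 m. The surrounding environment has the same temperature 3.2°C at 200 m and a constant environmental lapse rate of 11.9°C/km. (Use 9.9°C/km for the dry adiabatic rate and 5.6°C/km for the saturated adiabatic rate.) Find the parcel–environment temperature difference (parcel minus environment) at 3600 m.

+16.69°C (parcel warmer than environment)

Parcel:
  200–1300 m, dry: Δz = 1.1 km ⇒ ΔT = -10.89°C; T = -7.69°C
  1300–3600 m, saturated: Δz = 2.3 km ⇒ ΔT = -12.88°C; T = -20.57°C
Environment:
  200–3600 m, environment: Δz = 3.4 km ⇒ ΔT = -40.46°C; T = -37.26°C
T_parcel − T_env = -20.57 − (-37.26) = +16.69°C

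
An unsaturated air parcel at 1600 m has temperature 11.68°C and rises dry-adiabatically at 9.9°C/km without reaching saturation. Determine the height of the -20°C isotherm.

Height above start = (11.68 − (-20)) / 9.9 = 3.2 km
Altitude = 1600 m + 3200 m = 4800 m

4800 m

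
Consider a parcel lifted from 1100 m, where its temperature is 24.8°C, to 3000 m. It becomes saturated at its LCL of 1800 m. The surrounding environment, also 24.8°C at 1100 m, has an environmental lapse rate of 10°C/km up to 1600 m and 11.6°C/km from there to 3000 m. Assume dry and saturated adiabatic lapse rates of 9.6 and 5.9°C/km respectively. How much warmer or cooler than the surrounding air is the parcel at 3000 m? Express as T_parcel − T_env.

Parcel:
  Dry to 1800 m: -9.6 × 0.7 km = -6.72°C, so T = 18.08°C.
  Saturated to 3000 m: -5.9 × 1.2 km = -7.08°C, so T = 11°C.
Environment:
  Environment, lower layer to 1600 m: -10 × 0.5 km = -5°C, so T = 19.8°C.
  Environment, upper layer to 3000 m: -11.6 × 1.4 km = -16.24°C, so T = 3.56°C.
T_parcel − T_env = 11 − 3.56 = +7.44°C

+7.44°C (parcel warmer than environment)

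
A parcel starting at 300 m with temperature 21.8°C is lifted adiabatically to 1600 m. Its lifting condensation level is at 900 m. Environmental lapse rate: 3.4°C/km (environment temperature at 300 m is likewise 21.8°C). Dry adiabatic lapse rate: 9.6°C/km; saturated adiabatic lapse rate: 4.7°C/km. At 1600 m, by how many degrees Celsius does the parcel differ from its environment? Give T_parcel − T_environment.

-4.63°C (parcel cooler than environment)

Parcel:
  Dry to 900 m: -9.6 × 0.6 km = -5.76°C, so T = 16.04°C.
  Saturated to 1600 m: -4.7 × 0.7 km = -3.29°C, so T = 12.75°C.
Environment:
  Environment to 1600 m: -3.4 × 1.3 km = -4.42°C, so T = 17.38°C.
T_parcel − T_env = 12.75 − 17.38 = -4.63°C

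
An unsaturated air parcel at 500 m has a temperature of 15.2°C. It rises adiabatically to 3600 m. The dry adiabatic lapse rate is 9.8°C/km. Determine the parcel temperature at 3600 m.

-15.18°C

Dry adiabatic to 3600 m: -9.8 × 3.1 km = -30.38°C, so T = -15.18°C.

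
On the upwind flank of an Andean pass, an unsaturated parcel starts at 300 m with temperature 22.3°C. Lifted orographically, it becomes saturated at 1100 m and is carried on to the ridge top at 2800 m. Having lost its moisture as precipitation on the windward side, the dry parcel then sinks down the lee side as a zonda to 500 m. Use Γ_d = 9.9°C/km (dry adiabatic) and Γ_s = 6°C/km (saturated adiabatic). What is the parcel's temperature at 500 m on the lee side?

From 300 m to 1100 m (dry): cools by 9.9 × 0.8 = 7.92°C, giving 14.38°C.
From 1100 m to 2800 m (saturated): cools by 6 × 1.7 = 10.2°C, giving 4.18°C.
From 2800 m to 500 m (dry descent): warms by 9.9 × 2.3 = 22.77°C, giving 26.95°C.

26.95°C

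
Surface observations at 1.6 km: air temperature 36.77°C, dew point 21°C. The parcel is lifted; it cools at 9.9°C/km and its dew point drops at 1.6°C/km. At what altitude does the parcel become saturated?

T and T_d converge at 9.9 − 1.6 = 8.3°C per km
Height above start = (36.77 − 21) / 8.3 = 1.9 km
LCL altitude = 1600 m + 1900 m = 3500 m

3.5 km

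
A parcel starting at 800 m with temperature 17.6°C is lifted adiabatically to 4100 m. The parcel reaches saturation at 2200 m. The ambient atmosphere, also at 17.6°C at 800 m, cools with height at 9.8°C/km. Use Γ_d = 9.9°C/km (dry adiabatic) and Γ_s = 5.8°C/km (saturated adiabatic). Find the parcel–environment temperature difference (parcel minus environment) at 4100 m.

Parcel:
  From 800 m to 2200 m (dry): cools by 9.9 × 1.4 = 13.86°C, giving 3.74°C.
  From 2200 m to 4100 m (saturated): cools by 5.8 × 1.9 = 11.02°C, giving -7.28°C.
Environment:
  From 800 m to 4100 m (environment): cools by 9.8 × 3.3 = 32.34°C, giving -14.74°C.
T_parcel − T_env = -7.28 − (-14.74) = +7.46°C

+7.46°C (parcel warmer than environment)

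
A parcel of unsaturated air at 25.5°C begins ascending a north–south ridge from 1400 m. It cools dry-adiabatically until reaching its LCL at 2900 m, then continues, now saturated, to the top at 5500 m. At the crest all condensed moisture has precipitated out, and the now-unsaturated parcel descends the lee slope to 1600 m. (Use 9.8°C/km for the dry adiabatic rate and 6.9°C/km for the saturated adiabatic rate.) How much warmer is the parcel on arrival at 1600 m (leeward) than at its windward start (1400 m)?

+5.58°C

1400 → 2900 m (dry, 9.8°C/km): ΔT = -9.8 × 1.5 = -14.7°C → T = 10.8°C
2900 → 5500 m (saturated, 6.9°C/km): ΔT = -6.9 × 2.6 = -17.94°C → T = -7.14°C
5500 → 1600 m (dry descent, 9.8°C/km): ΔT = +9.8 × 3.9 = +38.22°C → T = 31.08°C
Net change vs windward start: 31.08 − 25.5 = +5.58°C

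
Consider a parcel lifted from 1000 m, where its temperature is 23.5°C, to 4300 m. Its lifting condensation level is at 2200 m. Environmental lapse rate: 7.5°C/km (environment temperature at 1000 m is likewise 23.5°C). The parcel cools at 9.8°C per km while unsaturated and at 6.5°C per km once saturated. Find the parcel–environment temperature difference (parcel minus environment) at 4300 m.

Parcel:
  1000–2200 m, dry: Δz = 1.2 km ⇒ ΔT = -11.76°C; T = 11.74°C
  2200–4300 m, saturated: Δz = 2.1 km ⇒ ΔT = -13.65°C; T = -1.91°C
Environment:
  1000–4300 m, environment: Δz = 3.3 km ⇒ ΔT = -24.75°C; T = -1.25°C
T_parcel − T_env = -1.91 − (-1.25) = -0.66°C

-0.66°C (parcel cooler than environment)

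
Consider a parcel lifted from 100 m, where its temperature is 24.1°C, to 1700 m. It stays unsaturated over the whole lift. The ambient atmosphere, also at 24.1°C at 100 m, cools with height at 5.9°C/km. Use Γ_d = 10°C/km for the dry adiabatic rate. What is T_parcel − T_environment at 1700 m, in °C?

-6.56°C (parcel cooler than environment)

Parcel:
  100–1700 m, dry: Δz = 1.6 km ⇒ ΔT = -16°C; T = 8.1°C
Environment:
  100–1700 m, environment: Δz = 1.6 km ⇒ ΔT = -9.44°C; T = 14.66°C
T_parcel − T_env = 8.1 − 14.66 = -6.56°C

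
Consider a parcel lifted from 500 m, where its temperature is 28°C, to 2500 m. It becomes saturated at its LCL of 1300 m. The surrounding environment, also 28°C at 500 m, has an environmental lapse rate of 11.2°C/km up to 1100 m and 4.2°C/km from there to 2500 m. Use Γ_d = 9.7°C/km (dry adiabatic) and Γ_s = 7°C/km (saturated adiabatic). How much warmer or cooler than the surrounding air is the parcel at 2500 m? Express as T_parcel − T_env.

Parcel:
  From 500 m to 1300 m (dry): cools by 9.7 × 0.8 = 7.76°C, giving 20.24°C.
  From 1300 m to 2500 m (saturated): cools by 7 × 1.2 = 8.4°C, giving 11.84°C.
Environment:
  From 500 m to 1100 m (environment, lower layer): cools by 11.2 × 0.6 = 6.72°C, giving 21.28°C.
  From 1100 m to 2500 m (environment, upper layer): cools by 4.2 × 1.4 = 5.88°C, giving 15.4°C.
T_parcel − T_env = 11.84 − 15.4 = -3.56°C

-3.56°C (parcel cooler than environment)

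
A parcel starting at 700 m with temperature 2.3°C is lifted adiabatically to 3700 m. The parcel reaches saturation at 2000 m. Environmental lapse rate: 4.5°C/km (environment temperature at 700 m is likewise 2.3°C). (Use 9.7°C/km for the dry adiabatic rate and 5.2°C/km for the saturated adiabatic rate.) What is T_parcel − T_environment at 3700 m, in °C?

-7.95°C (parcel cooler than environment)

Parcel:
  From 700 m to 2000 m (dry): cools by 9.7 × 1.3 = 12.61°C, giving -10.31°C.
  From 2000 m to 3700 m (saturated): cools by 5.2 × 1.7 = 8.84°C, giving -19.15°C.
Environment:
  From 700 m to 3700 m (environment): cools by 4.5 × 3 = 13.5°C, giving -11.2°C.
T_parcel − T_env = -19.15 − (-11.2) = -7.95°C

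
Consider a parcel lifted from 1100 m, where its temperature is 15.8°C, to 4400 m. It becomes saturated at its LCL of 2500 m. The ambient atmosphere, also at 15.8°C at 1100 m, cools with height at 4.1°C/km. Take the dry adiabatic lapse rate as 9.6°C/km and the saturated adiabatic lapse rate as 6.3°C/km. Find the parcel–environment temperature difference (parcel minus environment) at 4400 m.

Parcel:
  1100–2500 m, dry: Δz = 1.4 km ⇒ ΔT = -13.44°C; T = 2.36°C
  2500–4400 m, saturated: Δz = 1.9 km ⇒ ΔT = -11.97°C; T = -9.61°C
Environment:
  1100–4400 m, environment: Δz = 3.3 km ⇒ ΔT = -13.53°C; T = 2.27°C
T_parcel − T_env = -9.61 − 2.27 = -11.88°C

-11.88°C (parcel cooler than environment)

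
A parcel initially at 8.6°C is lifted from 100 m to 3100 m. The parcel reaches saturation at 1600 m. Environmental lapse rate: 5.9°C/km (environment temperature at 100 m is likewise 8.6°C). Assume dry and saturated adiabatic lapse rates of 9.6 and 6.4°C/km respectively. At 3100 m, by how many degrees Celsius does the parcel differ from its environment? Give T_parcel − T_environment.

Parcel:
  Dry to 1600 m: -9.6 × 1.5 km = -14.4°C, so T = -5.8°C.
  Saturated to 3100 m: -6.4 × 1.5 km = -9.6°C, so T = -15.4°C.
Environment:
  Environment to 3100 m: -5.9 × 3 km = -17.7°C, so T = -9.1°C.
T_parcel − T_env = -15.4 − (-9.1) = -6.3°C

-6.3°C (parcel cooler than environment)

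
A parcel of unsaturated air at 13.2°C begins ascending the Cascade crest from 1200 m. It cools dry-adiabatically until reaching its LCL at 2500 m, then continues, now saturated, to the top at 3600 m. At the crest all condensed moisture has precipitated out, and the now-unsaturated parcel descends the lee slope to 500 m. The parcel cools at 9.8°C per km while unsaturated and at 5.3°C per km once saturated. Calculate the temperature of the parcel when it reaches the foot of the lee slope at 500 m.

25.01°C

Dry to 2500 m: -9.8 × 1.3 km = -12.74°C, so T = 0.46°C.
Saturated to 3600 m: -5.3 × 1.1 km = -5.83°C, so T = -5.37°C.
Dry descent to 500 m: +9.8 × 3.1 km = +30.38°C, so T = 25.01°C.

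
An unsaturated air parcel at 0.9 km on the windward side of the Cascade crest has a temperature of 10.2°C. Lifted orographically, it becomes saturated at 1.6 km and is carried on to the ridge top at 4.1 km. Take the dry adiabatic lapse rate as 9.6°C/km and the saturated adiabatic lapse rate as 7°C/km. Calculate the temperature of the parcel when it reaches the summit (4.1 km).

900–1600 m, dry: Δz = 0.7 km ⇒ ΔT = -6.72°C; T = 3.48°C
1600–4100 m, saturated: Δz = 2.5 km ⇒ ΔT = -17.5°C; T = -14.02°C

-14.02°C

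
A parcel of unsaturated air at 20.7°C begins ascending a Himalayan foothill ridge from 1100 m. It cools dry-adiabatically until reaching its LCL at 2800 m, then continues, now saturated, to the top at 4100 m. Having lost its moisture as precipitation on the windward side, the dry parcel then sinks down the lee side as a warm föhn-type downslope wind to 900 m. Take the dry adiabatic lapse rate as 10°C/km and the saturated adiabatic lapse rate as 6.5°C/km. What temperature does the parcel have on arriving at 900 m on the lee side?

27.25°C

Dry to 2800 m: -10 × 1.7 km = -17°C, so T = 3.7°C.
Saturated to 4100 m: -6.5 × 1.3 km = -8.45°C, so T = -4.75°C.
Dry descent to 900 m: +10 × 3.2 km = +32°C, so T = 27.25°C.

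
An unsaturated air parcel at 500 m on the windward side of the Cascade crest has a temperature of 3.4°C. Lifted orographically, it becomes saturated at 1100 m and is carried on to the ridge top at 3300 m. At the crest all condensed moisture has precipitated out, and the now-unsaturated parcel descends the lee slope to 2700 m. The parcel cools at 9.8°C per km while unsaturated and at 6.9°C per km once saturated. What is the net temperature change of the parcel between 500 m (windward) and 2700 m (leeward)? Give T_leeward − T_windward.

-15.18°C

500–1100 m, dry: Δz = 0.6 km ⇒ ΔT = -5.88°C; T = -2.48°C
1100–3300 m, saturated: Δz = 2.2 km ⇒ ΔT = -15.18°C; T = -17.66°C
3300–2700 m, dry descent: Δz = 0.6 km ⇒ ΔT = +5.88°C; T = -11.78°C
Net change vs windward start: -11.78 − 3.4 = -15.18°C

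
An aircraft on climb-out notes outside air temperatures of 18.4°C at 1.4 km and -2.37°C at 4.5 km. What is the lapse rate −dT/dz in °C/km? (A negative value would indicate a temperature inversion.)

Γ = −ΔT/Δz = (18.4 − (-2.37)) / (4500 − 1400) m
  = 20.77°C / 3.1 km = 6.7°C/km

6.7°C/km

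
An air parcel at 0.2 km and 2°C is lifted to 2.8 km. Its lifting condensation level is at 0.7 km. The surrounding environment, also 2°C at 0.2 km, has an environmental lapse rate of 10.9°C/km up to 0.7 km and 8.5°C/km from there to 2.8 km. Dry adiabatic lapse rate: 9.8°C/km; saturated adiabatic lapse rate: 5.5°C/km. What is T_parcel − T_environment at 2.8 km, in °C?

Parcel:
  200 → 700 m (dry, 9.8°C/km): ΔT = -9.8 × 0.5 = -4.9°C → T = -2.9°C
  700 → 2800 m (saturated, 5.5°C/km): ΔT = -5.5 × 2.1 = -11.55°C → T = -14.45°C
Environment:
  200 → 700 m (environment, lower layer, 10.9°C/km): ΔT = -10.9 × 0.5 = -5.45°C → T = -3.45°C
  700 → 2800 m (environment, upper layer, 8.5°C/km): ΔT = -8.5 × 2.1 = -17.85°C → T = -21.3°C
T_parcel − T_env = -14.45 − (-21.3) = +6.85°C

+6.85°C (parcel warmer than environment)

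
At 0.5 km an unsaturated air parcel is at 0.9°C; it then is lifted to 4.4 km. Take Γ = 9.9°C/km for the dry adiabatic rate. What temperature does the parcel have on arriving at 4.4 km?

From 500 m to 4400 m (dry adiabatic): cools by 9.9 × 3.9 = 38.61°C, giving -37.71°C.

-37.71°C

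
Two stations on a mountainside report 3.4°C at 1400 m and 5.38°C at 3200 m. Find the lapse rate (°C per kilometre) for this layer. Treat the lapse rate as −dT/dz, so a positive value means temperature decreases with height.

-1.1°C/km

Γ = −ΔT/Δz = (3.4 − 5.38) / (3200 − 1400) m
  = -1.98°C / 1.8 km = -1.1°C/km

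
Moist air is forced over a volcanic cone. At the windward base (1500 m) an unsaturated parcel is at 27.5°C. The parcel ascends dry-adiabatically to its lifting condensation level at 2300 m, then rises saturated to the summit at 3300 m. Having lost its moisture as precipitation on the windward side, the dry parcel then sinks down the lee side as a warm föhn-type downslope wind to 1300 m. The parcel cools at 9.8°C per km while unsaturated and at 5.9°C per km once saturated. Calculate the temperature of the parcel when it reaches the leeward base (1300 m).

From 1500 m to 2300 m (dry): cools by 9.8 × 0.8 = 7.84°C, giving 19.66°C.
From 2300 m to 3300 m (saturated): cools by 5.9 × 1 = 5.9°C, giving 13.76°C.
From 3300 m to 1300 m (dry descent): warms by 9.8 × 2 = 19.6°C, giving 33.36°C.

33.36°C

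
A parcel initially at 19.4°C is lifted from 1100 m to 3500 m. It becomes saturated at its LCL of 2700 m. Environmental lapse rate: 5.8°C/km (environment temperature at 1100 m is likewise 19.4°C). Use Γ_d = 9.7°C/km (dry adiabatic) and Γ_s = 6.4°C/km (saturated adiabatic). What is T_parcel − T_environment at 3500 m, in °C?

Parcel:
  1100 → 2700 m (dry, 9.7°C/km): ΔT = -9.7 × 1.6 = -15.52°C → T = 3.88°C
  2700 → 3500 m (saturated, 6.4°C/km): ΔT = -6.4 × 0.8 = -5.12°C → T = -1.24°C
Environment:
  1100 → 3500 m (environment, 5.8°C/km): ΔT = -5.8 × 2.4 = -13.92°C → T = 5.48°C
T_parcel − T_env = -1.24 − 5.48 = -6.72°C

-6.72°C (parcel cooler than environment)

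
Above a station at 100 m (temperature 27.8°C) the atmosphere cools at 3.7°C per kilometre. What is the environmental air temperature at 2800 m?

From 100 m to 2800 m (environmental): cools by 3.7 × 2.7 = 9.99°C, giving 17.81°C.

17.81°C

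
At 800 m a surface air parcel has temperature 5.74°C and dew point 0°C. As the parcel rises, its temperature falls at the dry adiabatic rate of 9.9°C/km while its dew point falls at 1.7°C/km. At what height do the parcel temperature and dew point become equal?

1500 m

T and T_d converge at 9.9 − 1.7 = 8.2°C per km
Height above start = (5.74 − 0) / 8.2 = 0.7 km
LCL altitude = 800 m + 700 m = 1500 m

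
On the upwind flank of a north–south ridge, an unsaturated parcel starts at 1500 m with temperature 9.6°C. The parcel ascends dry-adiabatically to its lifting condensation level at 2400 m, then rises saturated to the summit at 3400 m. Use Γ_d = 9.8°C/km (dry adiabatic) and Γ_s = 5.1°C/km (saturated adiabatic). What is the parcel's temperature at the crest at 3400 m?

Dry to 2400 m: -9.8 × 0.9 km = -8.82°C, so T = 0.78°C.
Saturated to 3400 m: -5.1 × 1 km = -5.1°C, so T = -4.32°C.

-4.32°C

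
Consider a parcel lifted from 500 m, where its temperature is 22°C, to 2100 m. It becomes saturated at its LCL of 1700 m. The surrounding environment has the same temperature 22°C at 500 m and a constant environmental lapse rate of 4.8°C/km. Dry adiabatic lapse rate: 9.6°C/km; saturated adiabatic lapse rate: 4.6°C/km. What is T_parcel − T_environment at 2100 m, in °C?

-5.68°C (parcel cooler than environment)

Parcel:
  From 500 m to 1700 m (dry): cools by 9.6 × 1.2 = 11.52°C, giving 10.48°C.
  From 1700 m to 2100 m (saturated): cools by 4.6 × 0.4 = 1.84°C, giving 8.64°C.
Environment:
  From 500 m to 2100 m (environment): cools by 4.8 × 1.6 = 7.68°C, giving 14.32°C.
T_parcel − T_env = 8.64 − 14.32 = -5.68°C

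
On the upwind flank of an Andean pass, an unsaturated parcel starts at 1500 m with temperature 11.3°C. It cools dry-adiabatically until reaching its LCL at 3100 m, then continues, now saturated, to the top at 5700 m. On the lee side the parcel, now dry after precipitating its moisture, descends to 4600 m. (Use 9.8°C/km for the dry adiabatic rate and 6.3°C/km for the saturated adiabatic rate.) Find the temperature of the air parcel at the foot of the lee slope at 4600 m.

1500–3100 m, dry: Δz = 1.6 km ⇒ ΔT = -15.68°C; T = -4.38°C
3100–5700 m, saturated: Δz = 2.6 km ⇒ ΔT = -16.38°C; T = -20.76°C
5700–4600 m, dry descent: Δz = 1.1 km ⇒ ΔT = +10.78°C; T = -9.98°C

-9.98°C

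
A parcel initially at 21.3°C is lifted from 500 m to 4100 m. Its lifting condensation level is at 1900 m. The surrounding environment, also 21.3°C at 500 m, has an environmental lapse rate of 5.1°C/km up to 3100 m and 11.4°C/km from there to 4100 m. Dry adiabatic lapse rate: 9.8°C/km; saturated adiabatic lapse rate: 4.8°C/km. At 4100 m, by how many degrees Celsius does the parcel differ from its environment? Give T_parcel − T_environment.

+0.38°C (parcel warmer than environment)

Parcel:
  From 500 m to 1900 m (dry): cools by 9.8 × 1.4 = 13.72°C, giving 7.58°C.
  From 1900 m to 4100 m (saturated): cools by 4.8 × 2.2 = 10.56°C, giving -2.98°C.
Environment:
  From 500 m to 3100 m (environment, lower layer): cools by 5.1 × 2.6 = 13.26°C, giving 8.04°C.
  From 3100 m to 4100 m (environment, upper layer): cools by 11.4 × 1 = 11.4°C, giving -3.36°C.
T_parcel − T_env = -2.98 − (-3.36) = +0.38°C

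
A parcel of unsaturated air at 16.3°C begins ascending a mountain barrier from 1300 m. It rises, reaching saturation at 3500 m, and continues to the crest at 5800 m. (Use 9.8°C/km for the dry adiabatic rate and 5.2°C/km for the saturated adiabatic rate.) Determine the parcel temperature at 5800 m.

-17.22°C

1300 → 3500 m (dry, 9.8°C/km): ΔT = -9.8 × 2.2 = -21.56°C → T = -5.26°C
3500 → 5800 m (saturated, 5.2°C/km): ΔT = -5.2 × 2.3 = -11.96°C → T = -17.22°C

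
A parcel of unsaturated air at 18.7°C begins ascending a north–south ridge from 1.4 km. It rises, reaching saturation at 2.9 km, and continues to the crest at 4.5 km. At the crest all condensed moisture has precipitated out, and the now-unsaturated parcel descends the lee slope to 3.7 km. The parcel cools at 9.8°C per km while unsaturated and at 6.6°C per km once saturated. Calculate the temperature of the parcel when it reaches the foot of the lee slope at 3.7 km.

1.28°C

From 1400 m to 2900 m (dry): cools by 9.8 × 1.5 = 14.7°C, giving 4°C.
From 2900 m to 4500 m (saturated): cools by 6.6 × 1.6 = 10.56°C, giving -6.56°C.
From 4500 m to 3700 m (dry descent): warms by 9.8 × 0.8 = 7.84°C, giving 1.28°C.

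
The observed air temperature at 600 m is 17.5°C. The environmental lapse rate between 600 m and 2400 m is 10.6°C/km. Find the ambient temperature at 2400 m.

-1.58°C

From 600 m to 2400 m (environmental): cools by 10.6 × 1.8 = 19.08°C, giving -1.58°C.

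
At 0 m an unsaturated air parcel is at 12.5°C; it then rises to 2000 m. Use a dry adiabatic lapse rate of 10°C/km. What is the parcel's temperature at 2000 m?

0 → 2000 m (dry adiabatic, 10°C/km): ΔT = -10 × 2 = -20°C → T = -7.5°C

-7.5°C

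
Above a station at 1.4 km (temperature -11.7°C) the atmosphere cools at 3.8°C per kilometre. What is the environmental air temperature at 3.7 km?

Environmental to 3700 m: -3.8 × 2.3 km = -8.74°C, so T = -20.44°C.

-20.44°C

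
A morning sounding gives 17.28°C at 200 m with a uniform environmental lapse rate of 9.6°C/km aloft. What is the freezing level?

2000 m

Height above start = (17.28 − 0) / 9.6 = 1.8 km
Altitude = 200 m + 1800 m = 2000 m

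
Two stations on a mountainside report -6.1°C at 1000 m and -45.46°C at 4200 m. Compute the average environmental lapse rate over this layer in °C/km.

12.3°C/km

Γ = −ΔT/Δz = (-6.1 − (-45.46)) / (4200 − 1000) m
  = 39.36°C / 3.2 km = 12.3°C/km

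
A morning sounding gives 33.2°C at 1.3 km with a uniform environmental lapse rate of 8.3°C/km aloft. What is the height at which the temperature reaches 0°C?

5.3 km

Height above start = (33.2 − 0) / 8.3 = 4 km
Altitude = 1300 m + 4000 m = 5300 m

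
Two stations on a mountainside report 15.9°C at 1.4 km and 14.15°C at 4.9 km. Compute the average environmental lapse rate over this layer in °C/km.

Γ = −ΔT/Δz = (15.9 − 14.15) / (4900 − 1400) m
  = 1.75°C / 3.5 km = 0.5°C/km

0.5°C/km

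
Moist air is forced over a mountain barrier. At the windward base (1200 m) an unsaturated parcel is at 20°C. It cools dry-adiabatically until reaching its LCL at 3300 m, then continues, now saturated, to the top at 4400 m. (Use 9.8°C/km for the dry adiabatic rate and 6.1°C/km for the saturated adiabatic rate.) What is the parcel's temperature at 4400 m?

-7.29°C

1200 → 3300 m (dry, 9.8°C/km): ΔT = -9.8 × 2.1 = -20.58°C → T = -0.58°C
3300 → 4400 m (saturated, 6.1°C/km): ΔT = -6.1 × 1.1 = -6.71°C → T = -7.29°C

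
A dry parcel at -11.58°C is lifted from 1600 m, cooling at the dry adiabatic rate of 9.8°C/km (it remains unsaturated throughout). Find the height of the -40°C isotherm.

4500 m

Height above start = (-11.58 − (-40)) / 9.8 = 2.9 km
Altitude = 1600 m + 2900 m = 4500 m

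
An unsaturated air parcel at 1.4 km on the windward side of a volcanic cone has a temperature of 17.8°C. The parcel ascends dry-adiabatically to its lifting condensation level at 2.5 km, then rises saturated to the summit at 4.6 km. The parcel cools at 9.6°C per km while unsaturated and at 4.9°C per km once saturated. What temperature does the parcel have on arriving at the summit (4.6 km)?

-3.05°C

1400 → 2500 m (dry, 9.6°C/km): ΔT = -9.6 × 1.1 = -10.56°C → T = 7.24°C
2500 → 4600 m (saturated, 4.9°C/km): ΔT = -4.9 × 2.1 = -10.29°C → T = -3.05°C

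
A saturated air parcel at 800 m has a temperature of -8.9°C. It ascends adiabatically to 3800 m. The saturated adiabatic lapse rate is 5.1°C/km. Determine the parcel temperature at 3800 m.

Saturated adiabatic to 3800 m: -5.1 × 3 km = -15.3°C, so T = -24.2°C.

-24.2°C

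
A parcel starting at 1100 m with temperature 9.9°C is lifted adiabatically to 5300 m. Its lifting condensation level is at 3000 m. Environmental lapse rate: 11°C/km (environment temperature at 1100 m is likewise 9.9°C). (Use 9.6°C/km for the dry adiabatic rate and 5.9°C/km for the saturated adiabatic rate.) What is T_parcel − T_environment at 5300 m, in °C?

+14.39°C (parcel warmer than environment)

Parcel:
  1100 → 3000 m (dry, 9.6°C/km): ΔT = -9.6 × 1.9 = -18.24°C → T = -8.34°C
  3000 → 5300 m (saturated, 5.9°C/km): ΔT = -5.9 × 2.3 = -13.57°C → T = -21.91°C
Environment:
  1100 → 5300 m (environment, 11°C/km): ΔT = -11 × 4.2 = -46.2°C → T = -36.3°C
T_parcel − T_env = -21.91 − (-36.3) = +14.39°C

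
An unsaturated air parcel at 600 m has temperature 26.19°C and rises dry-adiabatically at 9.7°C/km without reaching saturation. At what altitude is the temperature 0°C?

Height above start = (26.19 − 0) / 9.7 = 2.7 km
Altitude = 600 m + 2700 m = 3300 m

3300 m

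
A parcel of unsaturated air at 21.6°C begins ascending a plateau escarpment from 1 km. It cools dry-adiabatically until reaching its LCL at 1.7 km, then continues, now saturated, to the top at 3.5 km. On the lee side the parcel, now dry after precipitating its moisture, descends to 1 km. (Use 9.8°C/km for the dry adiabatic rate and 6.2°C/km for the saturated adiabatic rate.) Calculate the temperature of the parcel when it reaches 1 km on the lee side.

Dry to 1700 m: -9.8 × 0.7 km = -6.86°C, so T = 14.74°C.
Saturated to 3500 m: -6.2 × 1.8 km = -11.16°C, so T = 3.58°C.
Dry descent to 1000 m: +9.8 × 2.5 km = +24.5°C, so T = 28.08°C.

28.08°C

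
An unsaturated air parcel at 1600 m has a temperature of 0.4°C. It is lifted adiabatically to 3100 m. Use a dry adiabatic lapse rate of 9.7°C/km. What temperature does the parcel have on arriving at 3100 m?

Dry adiabatic to 3100 m: -9.7 × 1.5 km = -14.55°C, so T = -14.15°C.

-14.15°C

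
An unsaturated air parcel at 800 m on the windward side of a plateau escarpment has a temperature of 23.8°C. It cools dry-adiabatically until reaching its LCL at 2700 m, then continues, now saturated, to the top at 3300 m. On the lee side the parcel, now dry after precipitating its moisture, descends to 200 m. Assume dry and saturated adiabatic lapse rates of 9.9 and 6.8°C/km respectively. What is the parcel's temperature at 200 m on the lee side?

Dry to 2700 m: -9.9 × 1.9 km = -18.81°C, so T = 4.99°C.
Saturated to 3300 m: -6.8 × 0.6 km = -4.08°C, so T = 0.91°C.
Dry descent to 200 m: +9.9 × 3.1 km = +30.69°C, so T = 31.6°C.

31.6°C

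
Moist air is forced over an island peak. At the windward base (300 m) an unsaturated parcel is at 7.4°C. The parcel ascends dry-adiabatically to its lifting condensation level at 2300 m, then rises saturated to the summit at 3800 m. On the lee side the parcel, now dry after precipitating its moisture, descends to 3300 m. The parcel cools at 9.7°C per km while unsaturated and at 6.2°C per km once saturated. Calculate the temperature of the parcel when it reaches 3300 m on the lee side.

From 300 m to 2300 m (dry): cools by 9.7 × 2 = 19.4°C, giving -12°C.
From 2300 m to 3800 m (saturated): cools by 6.2 × 1.5 = 9.3°C, giving -21.3°C.
From 3800 m to 3300 m (dry descent): warms by 9.7 × 0.5 = 4.85°C, giving -16.45°C.

-16.45°C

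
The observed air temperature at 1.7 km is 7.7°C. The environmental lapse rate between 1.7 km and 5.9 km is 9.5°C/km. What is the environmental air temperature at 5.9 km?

-32.2°C

1700–5900 m, environmental: Δz = 4.2 km ⇒ ΔT = -39.9°C; T = -32.2°C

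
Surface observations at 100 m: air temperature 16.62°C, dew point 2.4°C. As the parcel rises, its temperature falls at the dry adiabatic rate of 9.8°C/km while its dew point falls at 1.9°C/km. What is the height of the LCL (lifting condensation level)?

1900 m

T and T_d converge at 9.8 − 1.9 = 7.9°C per km
Height above start = (16.62 − 2.4) / 7.9 = 1.8 km
LCL altitude = 100 m + 1800 m = 1900 m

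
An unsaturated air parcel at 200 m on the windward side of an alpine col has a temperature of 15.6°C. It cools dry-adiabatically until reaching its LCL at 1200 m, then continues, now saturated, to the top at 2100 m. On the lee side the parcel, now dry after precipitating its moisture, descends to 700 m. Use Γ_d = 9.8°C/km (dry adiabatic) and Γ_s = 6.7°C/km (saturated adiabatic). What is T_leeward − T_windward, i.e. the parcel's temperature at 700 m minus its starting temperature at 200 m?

-2.11°C

200–1200 m, dry: Δz = 1 km ⇒ ΔT = -9.8°C; T = 5.8°C
1200–2100 m, saturated: Δz = 0.9 km ⇒ ΔT = -6.03°C; T = -0.23°C
2100–700 m, dry descent: Δz = 1.4 km ⇒ ΔT = +13.72°C; T = 13.49°C
Net change vs windward start: 13.49 − 15.6 = -2.11°C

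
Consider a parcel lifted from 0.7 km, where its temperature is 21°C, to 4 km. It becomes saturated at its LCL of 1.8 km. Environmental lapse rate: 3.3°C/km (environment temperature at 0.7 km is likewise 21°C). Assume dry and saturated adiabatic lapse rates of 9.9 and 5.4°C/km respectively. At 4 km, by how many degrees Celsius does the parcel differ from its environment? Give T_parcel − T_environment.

Parcel:
  700 → 1800 m (dry, 9.9°C/km): ΔT = -9.9 × 1.1 = -10.89°C → T = 10.11°C
  1800 → 4000 m (saturated, 5.4°C/km): ΔT = -5.4 × 2.2 = -11.88°C → T = -1.77°C
Environment:
  700 → 4000 m (environment, 3.3°C/km): ΔT = -3.3 × 3.3 = -10.89°C → T = 10.11°C
T_parcel − T_env = -1.77 − 10.11 = -11.88°C

-11.88°C (parcel cooler than environment)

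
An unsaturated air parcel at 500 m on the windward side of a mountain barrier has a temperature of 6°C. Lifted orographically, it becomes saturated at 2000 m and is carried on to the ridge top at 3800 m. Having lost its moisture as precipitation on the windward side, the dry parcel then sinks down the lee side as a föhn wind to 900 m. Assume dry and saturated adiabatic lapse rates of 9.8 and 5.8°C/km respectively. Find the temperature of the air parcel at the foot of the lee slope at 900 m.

9.28°C

Dry to 2000 m: -9.8 × 1.5 km = -14.7°C, so T = -8.7°C.
Saturated to 3800 m: -5.8 × 1.8 km = -10.44°C, so T = -19.14°C.
Dry descent to 900 m: +9.8 × 2.9 km = +28.42°C, so T = 9.28°C.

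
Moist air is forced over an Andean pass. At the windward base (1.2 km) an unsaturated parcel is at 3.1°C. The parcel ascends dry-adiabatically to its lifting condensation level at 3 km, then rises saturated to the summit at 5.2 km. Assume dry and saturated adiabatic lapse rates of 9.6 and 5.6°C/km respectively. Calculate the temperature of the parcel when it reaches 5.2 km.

-26.5°C

Dry to 3000 m: -9.6 × 1.8 km = -17.28°C, so T = -14.18°C.
Saturated to 5200 m: -5.6 × 2.2 km = -12.32°C, so T = -26.5°C.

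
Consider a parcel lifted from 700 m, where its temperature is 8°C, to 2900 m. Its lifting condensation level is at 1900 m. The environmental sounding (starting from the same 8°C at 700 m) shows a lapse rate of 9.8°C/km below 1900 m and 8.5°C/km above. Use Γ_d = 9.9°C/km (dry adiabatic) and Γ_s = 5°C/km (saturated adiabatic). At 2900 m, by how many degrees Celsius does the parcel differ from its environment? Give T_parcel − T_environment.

Parcel:
  700 → 1900 m (dry, 9.9°C/km): ΔT = -9.9 × 1.2 = -11.88°C → T = -3.88°C
  1900 → 2900 m (saturated, 5°C/km): ΔT = -5 × 1 = -5°C → T = -8.88°C
Environment:
  700 → 1900 m (environment, lower layer, 9.8°C/km): ΔT = -9.8 × 1.2 = -11.76°C → T = -3.76°C
  1900 → 2900 m (environment, upper layer, 8.5°C/km): ΔT = -8.5 × 1 = -8.5°C → T = -12.26°C
T_parcel − T_env = -8.88 − (-12.26) = +3.38°C

+3.38°C (parcel warmer than environment)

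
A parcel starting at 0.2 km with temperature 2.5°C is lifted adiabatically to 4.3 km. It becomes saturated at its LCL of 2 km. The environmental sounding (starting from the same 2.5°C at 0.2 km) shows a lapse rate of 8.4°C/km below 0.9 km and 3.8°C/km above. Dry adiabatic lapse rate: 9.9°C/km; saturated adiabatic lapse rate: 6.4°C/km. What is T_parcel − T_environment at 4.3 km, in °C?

-13.74°C (parcel cooler than environment)

Parcel:
  200–2000 m, dry: Δz = 1.8 km ⇒ ΔT = -17.82°C; T = -15.32°C
  2000–4300 m, saturated: Δz = 2.3 km ⇒ ΔT = -14.72°C; T = -30.04°C
Environment:
  200–900 m, environment, lower layer: Δz = 0.7 km ⇒ ΔT = -5.88°C; T = -3.38°C
  900–4300 m, environment, upper layer: Δz = 3.4 km ⇒ ΔT = -12.92°C; T = -16.3°C
T_parcel − T_env = -30.04 − (-16.3) = -13.74°C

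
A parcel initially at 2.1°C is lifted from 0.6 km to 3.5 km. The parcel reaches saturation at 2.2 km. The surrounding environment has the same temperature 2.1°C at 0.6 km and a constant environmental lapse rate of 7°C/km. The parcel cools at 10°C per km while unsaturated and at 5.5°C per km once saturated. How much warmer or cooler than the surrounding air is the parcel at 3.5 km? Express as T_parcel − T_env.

-2.85°C (parcel cooler than environment)

Parcel:
  Dry to 2200 m: -10 × 1.6 km = -16°C, so T = -13.9°C.
  Saturated to 3500 m: -5.5 × 1.3 km = -7.15°C, so T = -21.05°C.
Environment:
  Environment to 3500 m: -7 × 2.9 km = -20.3°C, so T = -18.2°C.
T_parcel − T_env = -21.05 − (-18.2) = -2.85°C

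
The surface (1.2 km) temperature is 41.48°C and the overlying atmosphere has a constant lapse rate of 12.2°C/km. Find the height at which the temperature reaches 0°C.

4.6 km

Height above start = (41.48 − 0) / 12.2 = 3.4 km
Altitude = 1200 m + 3400 m = 4600 m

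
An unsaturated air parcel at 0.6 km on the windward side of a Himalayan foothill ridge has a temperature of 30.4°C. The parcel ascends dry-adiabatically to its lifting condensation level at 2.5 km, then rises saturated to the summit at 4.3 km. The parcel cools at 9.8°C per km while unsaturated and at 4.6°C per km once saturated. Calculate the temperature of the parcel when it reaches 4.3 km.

600–2500 m, dry: Δz = 1.9 km ⇒ ΔT = -18.62°C; T = 11.78°C
2500–4300 m, saturated: Δz = 1.8 km ⇒ ΔT = -8.28°C; T = 3.5°C

3.5°C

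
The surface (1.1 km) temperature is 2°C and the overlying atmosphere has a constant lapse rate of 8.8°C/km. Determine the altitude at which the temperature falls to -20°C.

Height above start = (2 − (-20)) / 8.8 = 2.5 km
Altitude = 1100 m + 2500 m = 3600 m

3.6 km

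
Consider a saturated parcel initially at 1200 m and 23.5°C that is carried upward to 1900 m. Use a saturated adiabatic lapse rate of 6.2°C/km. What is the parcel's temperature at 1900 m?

From 1200 m to 1900 m (saturated adiabatic): cools by 6.2 × 0.7 = 4.34°C, giving 19.16°C.

19.16°C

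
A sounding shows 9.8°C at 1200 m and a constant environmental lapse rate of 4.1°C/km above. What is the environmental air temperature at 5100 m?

-6.19°C

1200 → 5100 m (environmental, 4.1°C/km): ΔT = -4.1 × 3.9 = -15.99°C → T = -6.19°C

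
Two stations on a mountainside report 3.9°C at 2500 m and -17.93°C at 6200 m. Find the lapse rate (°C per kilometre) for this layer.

Γ = −ΔT/Δz = (3.9 − (-17.93)) / (6200 − 2500) m
  = 21.83°C / 3.7 km = 5.9°C/km

5.9°C/km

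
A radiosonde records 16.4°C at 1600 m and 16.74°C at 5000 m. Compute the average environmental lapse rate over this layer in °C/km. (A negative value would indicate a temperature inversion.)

-0.1°C/km

Γ = −ΔT/Δz = (16.4 − 16.74) / (5000 − 1600) m
  = -0.34°C / 3.4 km = -0.1°C/km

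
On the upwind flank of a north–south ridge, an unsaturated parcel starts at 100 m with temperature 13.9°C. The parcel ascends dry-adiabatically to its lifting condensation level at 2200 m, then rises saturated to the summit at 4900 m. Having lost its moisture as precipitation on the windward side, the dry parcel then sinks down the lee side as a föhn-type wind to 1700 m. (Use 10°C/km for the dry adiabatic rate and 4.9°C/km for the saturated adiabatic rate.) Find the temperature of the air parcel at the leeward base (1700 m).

11.67°C

Dry to 2200 m: -10 × 2.1 km = -21°C, so T = -7.1°C.
Saturated to 4900 m: -4.9 × 2.7 km = -13.23°C, so T = -20.33°C.
Dry descent to 1700 m: +10 × 3.2 km = +32°C, so T = 11.67°C.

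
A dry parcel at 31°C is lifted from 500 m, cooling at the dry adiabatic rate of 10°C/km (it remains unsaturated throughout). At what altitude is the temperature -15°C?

Height above start = (31 − (-15)) / 10 = 4.6 km
Altitude = 500 m + 4600 m = 5100 m

5100 m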